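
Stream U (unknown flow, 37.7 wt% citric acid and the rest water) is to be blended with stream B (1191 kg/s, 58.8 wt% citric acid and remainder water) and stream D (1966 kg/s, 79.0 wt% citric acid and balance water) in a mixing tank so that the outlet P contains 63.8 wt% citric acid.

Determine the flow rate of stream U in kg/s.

Let U be the unknown flow. Total out = 3157 + U.
citric acid balance: 2253.4 + 0.377·U = 0.638·(3157 + U)
(0.377 − 0.638)·U = 0.638×3157 − 2253.4 = -239.28
U = -239.28 / -0.261 = 916.79 kg/s

916.8 kg/s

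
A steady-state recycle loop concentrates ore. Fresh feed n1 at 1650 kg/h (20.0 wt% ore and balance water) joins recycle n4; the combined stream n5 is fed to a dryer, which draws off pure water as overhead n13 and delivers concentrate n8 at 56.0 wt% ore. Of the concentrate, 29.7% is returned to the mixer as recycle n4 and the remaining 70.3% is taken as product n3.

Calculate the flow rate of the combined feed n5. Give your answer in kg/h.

1899 kg/h

Overall ore balance (none leaves overhead): ore in fresh feed = ore in product, i.e. 1650×0.200 = (1−0.297)·n8·0.560.
n8 = 330/(0.560×0.703) = 838.24 kg/h.
Recycle n4 = 0.297×838.24 = 248.96 kg/h.
Combined feed n5 = 1650 + 248.96 = 1899 kg/h.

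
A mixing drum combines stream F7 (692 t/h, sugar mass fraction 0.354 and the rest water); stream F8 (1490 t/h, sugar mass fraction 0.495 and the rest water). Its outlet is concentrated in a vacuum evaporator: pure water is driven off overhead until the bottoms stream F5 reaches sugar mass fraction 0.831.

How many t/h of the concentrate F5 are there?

sugar entering = 692×0.354 + 1490×0.495 = 982.52 t/h.
All sugar reports to F5, so F5 = 982.52/0.831 = 1182.3 t/h.

1182 t/h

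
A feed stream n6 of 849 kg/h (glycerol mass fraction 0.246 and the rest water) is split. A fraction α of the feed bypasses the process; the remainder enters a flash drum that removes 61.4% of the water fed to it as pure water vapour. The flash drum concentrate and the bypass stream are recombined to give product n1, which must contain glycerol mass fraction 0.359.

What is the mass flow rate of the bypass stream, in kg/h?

All 849×0.246 = 208.85 kg/h of glycerol reaches n1, so n1 = 208.85/0.359 = 581.77 kg/h and vapour = 267.23 kg/h.
The evaporator receives (1−α)·849 of feed at 0.754 water and removes 0.614 of that water:
0.614×0.754×(1−α)×849 = 267.23
(1−α) = 267.23/393.05 = 0.6799;  α = 0.3201.
Bypass flow = 0.3201×849 = 271.77 kg/h.

271.8 kg/h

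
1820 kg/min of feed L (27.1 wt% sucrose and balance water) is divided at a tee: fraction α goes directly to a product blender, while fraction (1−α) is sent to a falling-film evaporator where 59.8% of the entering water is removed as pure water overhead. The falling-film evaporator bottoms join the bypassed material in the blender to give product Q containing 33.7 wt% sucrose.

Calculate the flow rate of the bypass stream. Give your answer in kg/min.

All 1820×0.271 = 493.22 kg/min of sucrose reaches Q, so Q = 493.22/0.337 = 1463.6 kg/min and vapour = 356.44 kg/min.
The evaporator receives (1−α)·1820 of feed at 0.729 water and removes 0.598 of that water:
0.598×0.729×(1−α)×1820 = 356.44
(1−α) = 356.44/793.41 = 0.4492;  α = 0.5508.
Bypass flow = 0.5508×1820 = 1002.4 kg/min.

1002 kg/min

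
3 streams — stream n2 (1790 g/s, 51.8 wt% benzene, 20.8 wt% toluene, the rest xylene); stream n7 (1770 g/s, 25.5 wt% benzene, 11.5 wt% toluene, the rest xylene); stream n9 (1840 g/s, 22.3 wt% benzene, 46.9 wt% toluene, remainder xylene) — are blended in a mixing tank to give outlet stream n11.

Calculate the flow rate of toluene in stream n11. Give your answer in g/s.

1439 g/s

toluene out = toluene in = 1790×0.208 + 1770×0.115 + 1840×0.469 = 1438.8 g/s.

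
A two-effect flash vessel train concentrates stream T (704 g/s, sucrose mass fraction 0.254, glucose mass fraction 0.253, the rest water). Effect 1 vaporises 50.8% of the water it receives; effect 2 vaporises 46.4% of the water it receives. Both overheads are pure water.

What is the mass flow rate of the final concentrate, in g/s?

water in feed = 704×0.493 = 347.07 g/s.
After stage 1: water left = (1−0.508)×347.07 = 170.76; stream total = 527.69 g/s.
After stage 2: water left = (1−0.464)×170.76 = 91.527; final concentrate = 448.46 g/s.

448.5 g/s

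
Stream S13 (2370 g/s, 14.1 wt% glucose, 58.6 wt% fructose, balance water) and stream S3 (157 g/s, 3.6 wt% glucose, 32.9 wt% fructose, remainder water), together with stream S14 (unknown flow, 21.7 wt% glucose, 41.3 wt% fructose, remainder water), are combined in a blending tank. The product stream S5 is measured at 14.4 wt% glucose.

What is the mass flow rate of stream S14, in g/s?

329.7 g/s

Let S14 be the unknown flow. Total out = 2527 + S14.
glucose balance: 339.82 + 0.217·S14 = 0.144·(2527 + S14)
(0.217 − 0.144)·S14 = 0.144×2527 − 339.82 = 24.066
S14 = 24.066 / 0.073 = 329.67 g/s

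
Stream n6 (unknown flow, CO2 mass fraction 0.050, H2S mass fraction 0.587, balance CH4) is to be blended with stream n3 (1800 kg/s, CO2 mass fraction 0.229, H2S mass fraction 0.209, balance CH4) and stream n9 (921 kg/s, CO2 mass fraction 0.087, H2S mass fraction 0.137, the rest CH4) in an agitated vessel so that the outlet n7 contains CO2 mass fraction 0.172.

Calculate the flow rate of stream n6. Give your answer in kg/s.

Let n6 be the unknown flow. Total out = 2721 + n6.
CO2 balance: 492.33 + 0.050·n6 = 0.172·(2721 + n6)
(0.050 − 0.172)·n6 = 0.172×2721 − 492.33 = -24.315
n6 = -24.315 / -0.122 = 199.3 kg/s

199.3 kg/s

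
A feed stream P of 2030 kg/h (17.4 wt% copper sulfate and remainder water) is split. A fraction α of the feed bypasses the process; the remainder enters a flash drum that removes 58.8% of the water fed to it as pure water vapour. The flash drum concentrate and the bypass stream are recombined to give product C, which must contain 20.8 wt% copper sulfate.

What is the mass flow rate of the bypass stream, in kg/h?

All 2030×0.174 = 353.22 kg/h of copper sulfate reaches C, so C = 353.22/0.208 = 1698.2 kg/h and vapour = 331.83 kg/h.
The evaporator receives (1−α)·2030 of feed at 0.826 water and removes 0.588 of that water:
0.588×0.826×(1−α)×2030 = 331.83
(1−α) = 331.83/985.95 = 0.3366;  α = 0.6634.
Bypass flow = 0.6634×2030 = 1346.8 kg/h.

1347 kg/h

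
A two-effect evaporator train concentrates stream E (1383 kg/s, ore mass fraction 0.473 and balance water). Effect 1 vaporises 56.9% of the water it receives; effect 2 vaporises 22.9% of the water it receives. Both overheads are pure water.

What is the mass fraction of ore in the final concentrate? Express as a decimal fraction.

water in feed = 1383×0.527 = 728.84 kg/s.
After stage 1: water left = (1−0.569)×728.84 = 314.13; stream total = 968.29 kg/s.
After stage 2: water left = (1−0.229)×314.13 = 242.19; final concentrate = 896.35 kg/s.
ore fraction = 654.16/896.35 = 0.730.

0.730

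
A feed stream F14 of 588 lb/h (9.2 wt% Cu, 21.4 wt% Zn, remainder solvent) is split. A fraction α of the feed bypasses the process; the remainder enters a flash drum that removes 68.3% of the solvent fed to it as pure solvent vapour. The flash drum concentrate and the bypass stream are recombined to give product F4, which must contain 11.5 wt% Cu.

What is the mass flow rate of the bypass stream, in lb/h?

339.9 lb/h

All 588×0.092 = 54.096 lb/h of Cu reaches F4, so F4 = 54.096/0.115 = 470.4 lb/h and vapour = 117.6 lb/h.
The evaporator receives (1−α)·588 of feed at 0.694 solvent and removes 0.683 of that solvent:
0.683×0.694×(1−α)×588 = 117.6
(1−α) = 117.6/278.71 = 0.4219;  α = 0.5781.
Bypass flow = 0.5781×588 = 339.9 lb/h.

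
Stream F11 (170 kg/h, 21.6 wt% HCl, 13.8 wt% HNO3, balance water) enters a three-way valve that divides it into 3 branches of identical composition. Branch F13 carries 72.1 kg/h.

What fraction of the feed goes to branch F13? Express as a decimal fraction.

0.424

Fraction to F13 = 72.1/170 = 0.4241.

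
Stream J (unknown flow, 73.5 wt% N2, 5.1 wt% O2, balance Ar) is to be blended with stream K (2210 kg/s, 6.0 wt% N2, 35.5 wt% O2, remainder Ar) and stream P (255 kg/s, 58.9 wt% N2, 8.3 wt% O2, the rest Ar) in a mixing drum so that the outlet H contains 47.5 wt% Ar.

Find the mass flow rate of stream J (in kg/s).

787.8 kg/s

Let J be the unknown flow. Total out = 2465 + J.
Ar balance: 1376.5 + 0.214·J = 0.475·(2465 + J)
(0.214 − 0.475)·J = 0.475×2465 − 1376.5 = -205.62
J = -205.62 / -0.261 = 787.8 kg/s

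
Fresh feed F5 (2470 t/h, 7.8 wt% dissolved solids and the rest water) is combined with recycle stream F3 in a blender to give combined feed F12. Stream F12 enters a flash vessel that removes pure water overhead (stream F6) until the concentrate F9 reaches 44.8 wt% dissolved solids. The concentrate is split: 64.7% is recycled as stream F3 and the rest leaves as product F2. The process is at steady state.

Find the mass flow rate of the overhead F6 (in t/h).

Overall dissolved solids balance (none leaves overhead): dissolved solids in fresh feed = dissolved solids in product, i.e. 2470×0.078 = (1−0.647)·F9·0.448.
F9 = 192.66/(0.448×0.353) = 1218.3 t/h.
Recycle F3 = 0.647×1218.3 = 788.21 t/h.
Combined feed F12 = 2470 + 788.21 = 3258.2 t/h.
Overhead F6 = F12 − F9 = 3258.2 − 1218.3 = 2040 t/h.

2040 t/h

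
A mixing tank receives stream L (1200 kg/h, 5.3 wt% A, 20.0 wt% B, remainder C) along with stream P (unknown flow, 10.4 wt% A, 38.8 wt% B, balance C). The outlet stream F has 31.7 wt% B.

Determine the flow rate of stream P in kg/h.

Let P be the unknown flow. Total out = 1200 + P.
B balance: 240 + 0.388·P = 0.317·(1200 + P)
(0.388 − 0.317)·P = 0.317×1200 − 240 = 140.4
P = 140.4 / 0.071 = 1977.5 kg/h

1977 kg/h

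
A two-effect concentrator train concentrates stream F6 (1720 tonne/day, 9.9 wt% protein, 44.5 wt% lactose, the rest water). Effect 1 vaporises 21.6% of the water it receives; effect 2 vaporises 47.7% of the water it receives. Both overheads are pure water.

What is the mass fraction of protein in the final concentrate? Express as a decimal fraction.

water in feed = 1720×0.456 = 784.32 tonne/day.
After stage 1: water left = (1−0.216)×784.32 = 614.91; stream total = 1550.6 tonne/day.
After stage 2: water left = (1−0.477)×614.91 = 321.6; final concentrate = 1257.3 tonne/day.
protein fraction = 170.28/1257.3 = 0.135.

0.135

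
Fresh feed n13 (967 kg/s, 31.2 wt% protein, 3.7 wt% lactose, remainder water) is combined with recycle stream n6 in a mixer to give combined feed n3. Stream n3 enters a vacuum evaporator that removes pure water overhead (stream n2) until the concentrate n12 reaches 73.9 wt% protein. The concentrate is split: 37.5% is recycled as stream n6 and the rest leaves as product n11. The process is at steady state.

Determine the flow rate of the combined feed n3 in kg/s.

1212 kg/s

Overall protein balance (none leaves overhead): protein in fresh feed = protein in product, i.e. 967×0.312 = (1−0.375)·n12·0.739.
n12 = 301.7/(0.739×0.625) = 653.22 kg/s.
Recycle n6 = 0.375×653.22 = 244.96 kg/s.
Combined feed n3 = 967 + 244.96 = 1212 kg/s.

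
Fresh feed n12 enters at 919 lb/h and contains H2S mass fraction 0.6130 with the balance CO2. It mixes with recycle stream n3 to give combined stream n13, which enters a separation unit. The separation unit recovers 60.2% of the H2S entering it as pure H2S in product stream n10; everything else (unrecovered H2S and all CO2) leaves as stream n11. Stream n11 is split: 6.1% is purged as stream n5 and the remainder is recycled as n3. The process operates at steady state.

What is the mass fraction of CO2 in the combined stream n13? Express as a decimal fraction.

0.8663

CO2 enters only via n12 and leaves only via the purge: 919×0.387 = 0.061×(CO2 in n11), and the separation unit passes all CO2, so CO2 in n13 = CO2 in n11 = 5830.4 lb/h.
H2S in n13: m_A = 919×0.613 + (1−0.061)·(1−0.602)·m_A, so m_A = 563.35/0.6263 = 899.52 lb/h.
n13 = 899.52 + 5830.4 = 6729.9 lb/h.
CO2 fraction in n13 = 5830.4/6729.9 = 0.8663.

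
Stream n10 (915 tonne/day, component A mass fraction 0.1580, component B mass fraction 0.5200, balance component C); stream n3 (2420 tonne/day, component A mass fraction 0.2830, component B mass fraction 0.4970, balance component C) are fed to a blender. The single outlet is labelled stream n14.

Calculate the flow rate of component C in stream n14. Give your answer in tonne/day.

827 tonne/day

component C out = component C in = 915×0.322 + 2420×0.220 = 827.03 tonne/day.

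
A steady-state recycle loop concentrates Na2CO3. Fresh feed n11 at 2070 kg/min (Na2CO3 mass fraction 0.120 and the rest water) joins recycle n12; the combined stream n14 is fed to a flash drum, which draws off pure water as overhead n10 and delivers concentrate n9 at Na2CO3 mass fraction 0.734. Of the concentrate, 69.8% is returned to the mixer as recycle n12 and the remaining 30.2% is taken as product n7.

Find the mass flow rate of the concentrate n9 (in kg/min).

1121 kg/min

Overall Na2CO3 balance (none leaves overhead): Na2CO3 in fresh feed = Na2CO3 in product, i.e. 2070×0.120 = (1−0.698)·n9·0.734.
n9 = 248.4/(0.734×0.302) = 1120.6 kg/min.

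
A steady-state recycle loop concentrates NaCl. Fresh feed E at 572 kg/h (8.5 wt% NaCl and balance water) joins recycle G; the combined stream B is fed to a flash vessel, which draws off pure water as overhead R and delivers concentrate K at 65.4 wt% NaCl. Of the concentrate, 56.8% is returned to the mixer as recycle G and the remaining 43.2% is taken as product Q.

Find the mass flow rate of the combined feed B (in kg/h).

669.7 kg/h

Overall NaCl balance (none leaves overhead): NaCl in fresh feed = NaCl in product, i.e. 572×0.085 = (1−0.568)·K·0.654.
K = 48.62/(0.654×0.432) = 172.09 kg/h.
Recycle G = 0.568×172.09 = 97.747 kg/h.
Combined feed B = 572 + 97.747 = 669.75 kg/h.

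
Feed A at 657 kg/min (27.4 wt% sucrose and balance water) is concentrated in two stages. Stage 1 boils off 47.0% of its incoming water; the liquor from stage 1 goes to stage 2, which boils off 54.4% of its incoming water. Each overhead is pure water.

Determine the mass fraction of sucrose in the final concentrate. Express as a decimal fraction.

0.6096

water in feed = 657×0.726 = 476.98 kg/min.
After stage 1: water left = (1−0.470)×476.98 = 252.8; stream total = 432.82 kg/min.
After stage 2: water left = (1−0.544)×252.8 = 115.28; final concentrate = 295.3 kg/min.
sucrose fraction = 180.02/295.3 = 0.6096.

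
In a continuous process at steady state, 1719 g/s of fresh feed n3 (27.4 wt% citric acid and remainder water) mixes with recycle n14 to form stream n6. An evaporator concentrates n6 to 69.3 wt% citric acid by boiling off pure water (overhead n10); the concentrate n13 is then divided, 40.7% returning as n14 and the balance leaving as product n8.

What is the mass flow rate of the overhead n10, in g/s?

1039 g/s

Overall citric acid balance (none leaves overhead): citric acid in fresh feed = citric acid in product, i.e. 1719×0.274 = (1−0.407)·n13·0.693.
n13 = 471.01/(0.693×0.593) = 1146.1 g/s.
Recycle n14 = 0.407×1146.1 = 466.48 g/s.
Combined feed n6 = 1719 + 466.48 = 2185.5 g/s.
Overhead n10 = n6 − n13 = 2185.5 − 1146.1 = 1039.3 g/s.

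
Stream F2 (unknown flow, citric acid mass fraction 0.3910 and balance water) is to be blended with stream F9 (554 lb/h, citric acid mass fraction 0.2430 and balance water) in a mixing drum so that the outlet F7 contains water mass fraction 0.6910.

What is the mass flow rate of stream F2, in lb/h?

Let F2 be the unknown flow. Total out = 554 + F2.
water balance: 419.38 + 0.609·F2 = 0.691·(554 + F2)
(0.609 − 0.691)·F2 = 0.691×554 − 419.38 = -36.564
F2 = -36.564 / -0.082 = 445.9 lb/h

445.9 lb/h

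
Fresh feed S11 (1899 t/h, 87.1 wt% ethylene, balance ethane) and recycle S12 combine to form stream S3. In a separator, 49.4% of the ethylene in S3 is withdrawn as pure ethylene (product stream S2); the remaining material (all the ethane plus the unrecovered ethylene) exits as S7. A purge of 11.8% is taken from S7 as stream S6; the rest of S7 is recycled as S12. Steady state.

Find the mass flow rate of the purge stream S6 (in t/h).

ethane enters only via S11 and leaves only via the purge: 1899×0.129 = 0.118×(ethane in S7), and the separator passes all ethane, so ethane in S3 = ethane in S7 = 2076 t/h.
ethylene in S3: m_A = 1899×0.871 + (1−0.118)·(1−0.494)·m_A, so m_A = 1654/0.5537 = 2987.2 t/h.
S7 = (1−0.494)×2987.2 + 2076 = 3587.5 t/h.
Purge S6 = 0.118×3587.5 = 423.33 t/h.

423.3 t/h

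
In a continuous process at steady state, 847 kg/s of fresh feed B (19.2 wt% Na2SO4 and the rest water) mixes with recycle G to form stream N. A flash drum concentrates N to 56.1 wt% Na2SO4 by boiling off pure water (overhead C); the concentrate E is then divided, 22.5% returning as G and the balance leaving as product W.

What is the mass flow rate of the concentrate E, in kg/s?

374 kg/s

Overall Na2SO4 balance (none leaves overhead): Na2SO4 in fresh feed = Na2SO4 in product, i.e. 847×0.192 = (1−0.225)·E·0.561.
E = 162.62/(0.561×0.775) = 374.04 kg/s.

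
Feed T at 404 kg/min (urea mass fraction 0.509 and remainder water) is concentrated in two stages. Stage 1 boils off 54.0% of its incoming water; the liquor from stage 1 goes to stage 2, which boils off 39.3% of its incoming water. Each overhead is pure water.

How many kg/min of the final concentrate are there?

water in feed = 404×0.491 = 198.36 kg/min.
After stage 1: water left = (1−0.540)×198.36 = 91.247; stream total = 296.88 kg/min.
After stage 2: water left = (1−0.393)×91.247 = 55.387; final concentrate = 261.02 kg/min.

261 kg/min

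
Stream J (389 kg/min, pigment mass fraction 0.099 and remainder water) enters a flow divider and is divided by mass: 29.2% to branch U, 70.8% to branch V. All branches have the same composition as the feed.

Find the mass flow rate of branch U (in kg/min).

113.6 kg/min

Branch U flow = 0.292×389 = 113.59 kg/min.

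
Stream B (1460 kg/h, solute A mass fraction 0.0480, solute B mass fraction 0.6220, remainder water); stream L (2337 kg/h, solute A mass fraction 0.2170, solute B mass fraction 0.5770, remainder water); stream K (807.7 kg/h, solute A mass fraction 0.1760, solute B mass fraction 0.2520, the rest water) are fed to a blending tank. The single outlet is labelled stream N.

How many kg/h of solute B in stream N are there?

2460 kg/h

solute B out = solute B in = 1460×0.622 + 2337×0.577 + 807.7×0.252 = 2460.1 kg/h.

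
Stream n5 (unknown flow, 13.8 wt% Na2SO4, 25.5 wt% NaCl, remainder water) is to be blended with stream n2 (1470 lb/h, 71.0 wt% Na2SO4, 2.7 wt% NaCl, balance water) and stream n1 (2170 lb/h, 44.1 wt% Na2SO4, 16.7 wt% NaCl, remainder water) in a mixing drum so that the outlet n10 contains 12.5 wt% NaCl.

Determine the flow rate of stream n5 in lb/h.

Let n5 be the unknown flow. Total out = 3640 + n5.
NaCl balance: 402.08 + 0.255·n5 = 0.125·(3640 + n5)
(0.255 − 0.125)·n5 = 0.125×3640 − 402.08 = 52.92
n5 = 52.92 / 0.130 = 407.08 lb/h

407.1 lb/h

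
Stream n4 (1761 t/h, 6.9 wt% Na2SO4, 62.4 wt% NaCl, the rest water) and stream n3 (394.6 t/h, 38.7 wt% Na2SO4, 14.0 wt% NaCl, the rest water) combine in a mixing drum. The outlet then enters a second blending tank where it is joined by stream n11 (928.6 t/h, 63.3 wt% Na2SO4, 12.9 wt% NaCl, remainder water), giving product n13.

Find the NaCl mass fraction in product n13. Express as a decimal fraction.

Overall, product flow = 3084.2 t/h.
NaCl in = 1761×0.624 + 394.6×0.140 + 928.6×0.129 = 1273.9 t/h.
NaCl fraction in n13 = 0.413.

0.413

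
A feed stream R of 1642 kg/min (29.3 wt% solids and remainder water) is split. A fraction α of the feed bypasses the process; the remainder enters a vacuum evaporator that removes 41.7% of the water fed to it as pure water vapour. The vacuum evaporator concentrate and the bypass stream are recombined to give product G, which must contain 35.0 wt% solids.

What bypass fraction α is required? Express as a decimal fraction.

All 1642×0.293 = 481.11 kg/min of solids reaches G, so G = 481.11/0.350 = 1374.6 kg/min and vapour = 267.41 kg/min.
The evaporator receives (1−α)·1642 of feed at 0.707 water and removes 0.417 of that water:
0.417×0.707×(1−α)×1642 = 267.41
(1−α) = 267.41/484.09 = 0.5524;  α = 0.4476.

0.448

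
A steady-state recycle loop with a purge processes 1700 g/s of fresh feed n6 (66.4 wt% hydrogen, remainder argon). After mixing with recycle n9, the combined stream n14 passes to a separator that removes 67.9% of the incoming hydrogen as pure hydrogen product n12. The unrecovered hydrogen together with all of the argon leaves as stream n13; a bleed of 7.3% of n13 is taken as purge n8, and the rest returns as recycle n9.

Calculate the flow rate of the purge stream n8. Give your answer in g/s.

608.9 g/s

argon enters only via n6 and leaves only via the purge: 1700×0.336 = 0.073×(argon in n13), and the separator passes all argon, so argon in n14 = argon in n13 = 7824.7 g/s.
hydrogen in n14: m_A = 1700×0.664 + (1−0.073)·(1−0.679)·m_A, so m_A = 1128.8/0.7024 = 1607 g/s.
n13 = (1−0.679)×1607 + 7824.7 = 8340.5 g/s.
Purge n8 = 0.073×8340.5 = 608.86 g/s.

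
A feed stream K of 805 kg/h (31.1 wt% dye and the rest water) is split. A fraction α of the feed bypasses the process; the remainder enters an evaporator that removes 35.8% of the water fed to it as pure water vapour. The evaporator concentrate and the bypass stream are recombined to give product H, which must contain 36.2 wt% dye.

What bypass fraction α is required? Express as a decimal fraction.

0.429

All 805×0.311 = 250.35 kg/h of dye reaches H, so H = 250.35/0.362 = 691.59 kg/h and vapour = 113.41 kg/h.
The evaporator receives (1−α)·805 of feed at 0.689 water and removes 0.358 of that water:
0.358×0.689×(1−α)×805 = 113.41
(1−α) = 113.41/198.56 = 0.5712;  α = 0.4288.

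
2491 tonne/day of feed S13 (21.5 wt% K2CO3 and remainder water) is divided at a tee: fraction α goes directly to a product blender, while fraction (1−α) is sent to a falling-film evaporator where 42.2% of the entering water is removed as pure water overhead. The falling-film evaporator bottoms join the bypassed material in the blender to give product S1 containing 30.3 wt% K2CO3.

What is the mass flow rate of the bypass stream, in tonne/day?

307.1 tonne/day

All 2491×0.215 = 535.56 tonne/day of K2CO3 reaches S1, so S1 = 535.56/0.303 = 1767.5 tonne/day and vapour = 723.46 tonne/day.
The evaporator receives (1−α)·2491 of feed at 0.785 water and removes 0.422 of that water:
0.422×0.785×(1−α)×2491 = 723.46
(1−α) = 723.46/825.19 = 0.8767;  α = 0.1233.
Bypass flow = 0.1233×2491 = 307.11 tonne/day.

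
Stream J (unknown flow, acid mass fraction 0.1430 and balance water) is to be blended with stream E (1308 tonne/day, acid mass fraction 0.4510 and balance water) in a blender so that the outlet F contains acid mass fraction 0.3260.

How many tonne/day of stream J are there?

893.4 tonne/day

Let J be the unknown flow. Total out = 1308 + J.
acid balance: 589.91 + 0.143·J = 0.326·(1308 + J)
(0.143 − 0.326)·J = 0.326×1308 − 589.91 = -163.5
J = -163.5 / -0.183 = 893.44 tonne/day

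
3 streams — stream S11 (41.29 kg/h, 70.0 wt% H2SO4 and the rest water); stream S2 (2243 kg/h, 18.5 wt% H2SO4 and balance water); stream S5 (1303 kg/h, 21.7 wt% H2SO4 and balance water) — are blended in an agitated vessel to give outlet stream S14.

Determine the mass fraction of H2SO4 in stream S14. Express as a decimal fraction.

Total flow out = 41.29 + 2243 + 1303 = 3587.3 kg/h.
H2SO4 in = 41.29×0.700 + 2243×0.185 + 1303×0.217 = 726.61 kg/h.
H2SO4 mass fraction in S14 = 726.61/3587.3 = 0.203.

0.203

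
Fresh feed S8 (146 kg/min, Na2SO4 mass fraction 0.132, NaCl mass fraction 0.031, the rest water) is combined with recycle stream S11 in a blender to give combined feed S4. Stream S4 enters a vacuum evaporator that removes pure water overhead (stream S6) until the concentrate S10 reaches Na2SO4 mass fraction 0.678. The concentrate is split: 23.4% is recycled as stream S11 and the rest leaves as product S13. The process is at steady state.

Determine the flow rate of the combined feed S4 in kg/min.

154.7 kg/min

Overall Na2SO4 balance (none leaves overhead): Na2SO4 in fresh feed = Na2SO4 in product, i.e. 146×0.132 = (1−0.234)·S10·0.678.
S10 = 19.272/(0.678×0.766) = 37.108 kg/min.
Recycle S11 = 0.234×37.108 = 8.6833 kg/min.
Combined feed S4 = 146 + 8.6833 = 154.68 kg/min.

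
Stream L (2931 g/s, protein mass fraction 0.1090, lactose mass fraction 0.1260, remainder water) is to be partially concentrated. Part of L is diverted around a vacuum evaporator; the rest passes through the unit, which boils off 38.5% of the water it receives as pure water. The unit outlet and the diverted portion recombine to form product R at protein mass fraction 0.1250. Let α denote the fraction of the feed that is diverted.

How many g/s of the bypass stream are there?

1657 g/s

All 2931×0.109 = 319.48 g/s of protein reaches R, so R = 319.48/0.125 = 2555.8 g/s and vapour = 375.17 g/s.
The evaporator receives (1−α)·2931 of feed at 0.765 water and removes 0.385 of that water:
0.385×0.765×(1−α)×2931 = 375.17
(1−α) = 375.17/863.25 = 0.4346;  α = 0.5654.
Bypass flow = 0.5654×2931 = 1657.2 g/s.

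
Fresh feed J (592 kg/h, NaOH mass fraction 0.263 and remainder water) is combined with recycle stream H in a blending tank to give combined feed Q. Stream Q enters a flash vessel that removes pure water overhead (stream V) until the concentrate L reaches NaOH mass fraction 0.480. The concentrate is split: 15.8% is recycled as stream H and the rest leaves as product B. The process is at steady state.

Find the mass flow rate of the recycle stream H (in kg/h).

Overall NaOH balance (none leaves overhead): NaOH in fresh feed = NaOH in product, i.e. 592×0.263 = (1−0.158)·L·0.480.
L = 155.7/(0.480×0.842) = 385.23 kg/h.
Recycle H = 0.158×385.23 = 60.867 kg/h.

60.87 kg/h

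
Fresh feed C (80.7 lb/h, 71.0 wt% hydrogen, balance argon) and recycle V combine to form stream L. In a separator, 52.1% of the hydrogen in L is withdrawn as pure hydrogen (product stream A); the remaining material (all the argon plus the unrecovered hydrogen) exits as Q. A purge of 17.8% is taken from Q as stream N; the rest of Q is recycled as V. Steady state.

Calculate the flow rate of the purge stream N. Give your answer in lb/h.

31.46 lb/h

argon enters only via C and leaves only via the purge: 80.7×0.290 = 0.178×(argon in Q), and the separator passes all argon, so argon in L = argon in Q = 131.48 lb/h.
hydrogen in L: m_A = 80.7×0.710 + (1−0.178)·(1−0.521)·m_A, so m_A = 57.297/0.6063 = 94.509 lb/h.
Q = (1−0.521)×94.509 + 131.48 = 176.75 lb/h.
Purge N = 0.178×176.75 = 31.461 lb/h.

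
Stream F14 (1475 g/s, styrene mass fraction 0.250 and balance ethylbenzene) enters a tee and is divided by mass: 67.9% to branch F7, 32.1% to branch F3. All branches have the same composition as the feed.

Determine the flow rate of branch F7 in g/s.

1002 g/s

Branch F7 flow = 0.679×1475 = 1001.5 g/s.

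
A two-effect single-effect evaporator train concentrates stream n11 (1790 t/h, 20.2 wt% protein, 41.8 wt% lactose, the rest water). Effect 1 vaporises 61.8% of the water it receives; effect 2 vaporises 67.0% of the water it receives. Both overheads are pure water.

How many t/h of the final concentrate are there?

1196 t/h

water in feed = 1790×0.380 = 680.2 t/h.
After stage 1: water left = (1−0.618)×680.2 = 259.84; stream total = 1369.6 t/h.
After stage 2: water left = (1−0.670)×259.84 = 85.746; final concentrate = 1195.5 t/h.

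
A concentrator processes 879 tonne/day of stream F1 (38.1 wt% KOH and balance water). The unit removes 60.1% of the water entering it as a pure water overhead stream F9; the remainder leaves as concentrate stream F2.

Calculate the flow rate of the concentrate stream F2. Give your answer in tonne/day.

552 tonne/day

water entering = 879×0.619 = 544.1 tonne/day; overhead removed = 0.601×544.1 = 327 tonne/day.
Concentrate = 879 − 327 = 552 tonne/day.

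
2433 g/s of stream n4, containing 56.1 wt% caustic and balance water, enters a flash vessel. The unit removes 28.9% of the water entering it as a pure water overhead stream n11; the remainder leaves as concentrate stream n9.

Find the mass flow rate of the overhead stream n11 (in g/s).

308.7 g/s

water entering = 2433×0.439 = 1068.1 g/s; overhead removed = 0.289×1068.1 = 308.68 g/s.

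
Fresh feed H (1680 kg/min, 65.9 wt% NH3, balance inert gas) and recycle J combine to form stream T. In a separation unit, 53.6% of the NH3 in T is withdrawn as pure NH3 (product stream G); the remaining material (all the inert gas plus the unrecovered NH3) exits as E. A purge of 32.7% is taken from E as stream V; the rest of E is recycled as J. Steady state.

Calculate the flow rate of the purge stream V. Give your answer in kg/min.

inert gas enters only via H and leaves only via the purge: 1680×0.341 = 0.327×(inert gas in E), and the separation unit passes all inert gas, so inert gas in T = inert gas in E = 1751.9 kg/min.
NH3 in T: m_A = 1680×0.659 + (1−0.327)·(1−0.536)·m_A, so m_A = 1107.1/0.6877 = 1609.8 kg/min.
E = (1−0.536)×1609.8 + 1751.9 = 2498.9 kg/min.
Purge V = 0.327×2498.9 = 817.14 kg/min.

817.1 kg/min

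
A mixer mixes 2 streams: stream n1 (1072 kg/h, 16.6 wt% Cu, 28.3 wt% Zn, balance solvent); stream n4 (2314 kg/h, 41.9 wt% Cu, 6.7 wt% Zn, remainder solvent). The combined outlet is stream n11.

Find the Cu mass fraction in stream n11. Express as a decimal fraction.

0.339

Total flow out = 1072 + 2314 = 3386 kg/h.
Cu in = 1072×0.166 + 2314×0.419 = 1147.5 kg/h.
Cu mass fraction in n11 = 1147.5/3386 = 0.339.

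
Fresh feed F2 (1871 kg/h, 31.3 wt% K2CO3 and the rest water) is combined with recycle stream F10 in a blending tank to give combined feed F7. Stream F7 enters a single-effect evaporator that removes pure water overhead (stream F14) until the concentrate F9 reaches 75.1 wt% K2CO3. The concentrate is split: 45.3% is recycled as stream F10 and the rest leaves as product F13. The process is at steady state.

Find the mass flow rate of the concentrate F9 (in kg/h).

1426 kg/h

Overall K2CO3 balance (none leaves overhead): K2CO3 in fresh feed = K2CO3 in product, i.e. 1871×0.313 = (1−0.453)·F9·0.751.
F9 = 585.62/(0.751×0.547) = 1425.6 kg/h.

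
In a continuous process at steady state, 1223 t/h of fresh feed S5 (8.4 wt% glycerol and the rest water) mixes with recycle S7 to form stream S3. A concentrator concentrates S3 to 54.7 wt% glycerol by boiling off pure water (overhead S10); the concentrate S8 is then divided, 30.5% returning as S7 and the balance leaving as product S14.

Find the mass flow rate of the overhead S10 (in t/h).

1035 t/h

Overall glycerol balance (none leaves overhead): glycerol in fresh feed = glycerol in product, i.e. 1223×0.084 = (1−0.305)·S8·0.547.
S8 = 102.73/(0.547×0.695) = 270.23 t/h.
Recycle S7 = 0.305×270.23 = 82.42 t/h.
Combined feed S3 = 1223 + 82.42 = 1305.4 t/h.
Overhead S10 = S3 − S8 = 1305.4 − 270.23 = 1035.2 t/h.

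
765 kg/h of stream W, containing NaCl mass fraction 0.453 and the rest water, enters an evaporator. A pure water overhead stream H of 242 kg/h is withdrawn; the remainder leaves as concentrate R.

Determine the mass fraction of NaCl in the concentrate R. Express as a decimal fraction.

NaCl is not removed: 765×0.453 = 346.55 kg/h of NaCl enters R.
Concentrate = 765 − 242 = 523 kg/h.
Mass fraction = 346.55/523 = 0.663.

0.663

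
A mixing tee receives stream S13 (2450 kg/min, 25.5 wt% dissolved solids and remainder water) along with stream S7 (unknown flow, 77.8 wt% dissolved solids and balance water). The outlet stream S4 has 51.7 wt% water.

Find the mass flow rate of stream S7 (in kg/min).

Let S7 be the unknown flow. Total out = 2450 + S7.
water balance: 1825.2 + 0.222·S7 = 0.517·(2450 + S7)
(0.222 − 0.517)·S7 = 0.517×2450 − 1825.2 = -558.6
S7 = -558.6 / -0.295 = 1893.6 kg/min

1894 kg/min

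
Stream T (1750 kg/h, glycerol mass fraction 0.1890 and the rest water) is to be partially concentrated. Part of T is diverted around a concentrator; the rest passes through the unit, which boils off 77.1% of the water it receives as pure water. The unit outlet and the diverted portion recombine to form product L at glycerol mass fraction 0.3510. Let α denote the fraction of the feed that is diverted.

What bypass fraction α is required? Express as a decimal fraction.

All 1750×0.189 = 330.75 kg/h of glycerol reaches L, so L = 330.75/0.351 = 942.31 kg/h and vapour = 807.69 kg/h.
The evaporator receives (1−α)·1750 of feed at 0.811 water and removes 0.771 of that water:
0.771×0.811×(1−α)×1750 = 807.69
(1−α) = 807.69/1094.2 = 0.7381;  α = 0.2619.

0.262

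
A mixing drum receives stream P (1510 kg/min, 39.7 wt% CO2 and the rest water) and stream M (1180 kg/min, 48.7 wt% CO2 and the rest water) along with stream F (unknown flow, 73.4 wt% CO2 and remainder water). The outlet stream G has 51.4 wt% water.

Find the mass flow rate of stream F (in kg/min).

537.1 kg/min

Let F be the unknown flow. Total out = 2690 + F.
water balance: 1515.9 + 0.266·F = 0.514·(2690 + F)
(0.266 − 0.514)·F = 0.514×2690 − 1515.9 = -133.21
F = -133.21 / -0.248 = 537.14 kg/min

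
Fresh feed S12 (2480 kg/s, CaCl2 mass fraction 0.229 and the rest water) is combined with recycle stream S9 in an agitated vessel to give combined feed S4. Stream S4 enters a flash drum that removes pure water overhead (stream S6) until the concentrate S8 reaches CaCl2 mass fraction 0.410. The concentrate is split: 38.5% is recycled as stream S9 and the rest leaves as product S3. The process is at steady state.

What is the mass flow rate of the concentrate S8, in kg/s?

Overall CaCl2 balance (none leaves overhead): CaCl2 in fresh feed = CaCl2 in product, i.e. 2480×0.229 = (1−0.385)·S8·0.410.
S8 = 567.92/(0.410×0.615) = 2252.3 kg/s.

2252 kg/s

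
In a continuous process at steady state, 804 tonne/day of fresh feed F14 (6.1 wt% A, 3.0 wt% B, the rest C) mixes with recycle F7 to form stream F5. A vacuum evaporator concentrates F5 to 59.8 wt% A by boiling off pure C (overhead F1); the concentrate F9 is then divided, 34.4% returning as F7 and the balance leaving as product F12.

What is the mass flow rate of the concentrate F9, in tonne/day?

125 tonne/day

Overall A balance (none leaves overhead): A in fresh feed = A in product, i.e. 804×0.061 = (1−0.344)·F9·0.598.
F9 = 49.044/(0.598×0.656) = 125.02 tonne/day.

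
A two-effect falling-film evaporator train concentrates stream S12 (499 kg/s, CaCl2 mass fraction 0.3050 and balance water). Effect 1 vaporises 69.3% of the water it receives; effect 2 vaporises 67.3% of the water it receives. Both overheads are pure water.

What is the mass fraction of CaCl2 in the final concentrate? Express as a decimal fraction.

0.8138

water in feed = 499×0.695 = 346.8 kg/s.
After stage 1: water left = (1−0.693)×346.8 = 106.47; stream total = 258.66 kg/s.
After stage 2: water left = (1−0.673)×106.47 = 34.815; final concentrate = 187.01 kg/s.
CaCl2 fraction = 152.19/187.01 = 0.8138.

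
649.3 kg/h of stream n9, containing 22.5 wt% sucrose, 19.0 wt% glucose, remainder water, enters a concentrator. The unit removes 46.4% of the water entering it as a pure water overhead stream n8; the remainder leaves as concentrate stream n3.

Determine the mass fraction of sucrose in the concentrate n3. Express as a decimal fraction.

sucrose is not removed: 649.3×0.225 = 146.09 kg/h of sucrose enters n3.
water entering = 649.3×0.585 = 379.84 kg/h; overhead removed = 0.464×379.84 = 176.25 kg/h.
Concentrate = 649.3 − 176.25 = 473.05 kg/h.
Mass fraction = 146.09/473.05 = 0.309.

0.309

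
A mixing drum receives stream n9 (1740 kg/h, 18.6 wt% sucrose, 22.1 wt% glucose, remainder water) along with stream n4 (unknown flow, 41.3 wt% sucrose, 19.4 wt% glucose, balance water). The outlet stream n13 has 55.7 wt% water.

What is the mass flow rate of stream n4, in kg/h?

382 kg/h

Let n4 be the unknown flow. Total out = 1740 + n4.
water balance: 1031.8 + 0.393·n4 = 0.557·(1740 + n4)
(0.393 − 0.557)·n4 = 0.557×1740 − 1031.8 = -62.64
n4 = -62.64 / -0.164 = 381.95 kg/h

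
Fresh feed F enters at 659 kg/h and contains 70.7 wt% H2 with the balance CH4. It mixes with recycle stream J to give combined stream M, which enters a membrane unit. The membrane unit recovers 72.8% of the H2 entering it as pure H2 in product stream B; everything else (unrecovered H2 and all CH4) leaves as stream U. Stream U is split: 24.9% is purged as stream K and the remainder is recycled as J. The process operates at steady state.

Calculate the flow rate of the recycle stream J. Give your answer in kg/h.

CH4 enters only via F and leaves only via the purge: 659×0.293 = 0.249×(CH4 in U), and the membrane unit passes all CH4, so CH4 in M = CH4 in U = 775.45 kg/h.
H2 in M: m_A = 659×0.707 + (1−0.249)·(1−0.728)·m_A, so m_A = 465.91/0.7957 = 585.52 kg/h.
U = (1−0.728)×585.52 + 775.45 = 934.71 kg/h.
Recycle J = (1−0.249)×934.71 = 701.97 kg/h.

702 kg/h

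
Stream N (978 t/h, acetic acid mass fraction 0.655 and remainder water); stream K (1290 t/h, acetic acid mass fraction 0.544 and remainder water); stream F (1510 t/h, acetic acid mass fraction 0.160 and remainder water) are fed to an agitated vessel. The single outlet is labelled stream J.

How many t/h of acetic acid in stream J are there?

1584 t/h

acetic acid out = acetic acid in = 978×0.655 + 1290×0.544 + 1510×0.160 = 1584 t/h.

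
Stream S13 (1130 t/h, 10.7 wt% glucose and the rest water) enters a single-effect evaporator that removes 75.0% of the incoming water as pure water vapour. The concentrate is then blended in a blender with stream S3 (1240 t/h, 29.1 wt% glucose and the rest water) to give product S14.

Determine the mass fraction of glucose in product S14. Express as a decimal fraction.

0.299

Vapour removed = 0.750×0.893×1130 = 756.82 t/h; concentrate = 373.18 t/h.
glucose reaching the mixer = 120.91 (from concentrate) + 1240×0.291 = 481.75 t/h.
Product flow = 373.18 + 1240 = 1613.2 t/h; glucose fraction = 0.299.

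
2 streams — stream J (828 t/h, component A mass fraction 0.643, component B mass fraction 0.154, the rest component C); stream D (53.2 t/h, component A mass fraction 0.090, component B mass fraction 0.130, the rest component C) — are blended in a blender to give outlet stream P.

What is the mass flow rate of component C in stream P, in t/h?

component C out = component C in = 828×0.203 + 53.2×0.780 = 209.58 t/h.

209.6 t/h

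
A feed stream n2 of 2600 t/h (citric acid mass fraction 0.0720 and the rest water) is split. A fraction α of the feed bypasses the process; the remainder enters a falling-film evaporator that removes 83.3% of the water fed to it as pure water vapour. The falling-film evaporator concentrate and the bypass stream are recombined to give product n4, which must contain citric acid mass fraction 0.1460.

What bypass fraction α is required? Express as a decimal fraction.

All 2600×0.072 = 187.2 t/h of citric acid reaches n4, so n4 = 187.2/0.146 = 1282.2 t/h and vapour = 1317.8 t/h.
The evaporator receives (1−α)·2600 of feed at 0.928 water and removes 0.833 of that water:
0.833×0.928×(1−α)×2600 = 1317.8
(1−α) = 1317.8/2009.9 = 0.6557;  α = 0.3443.

0.344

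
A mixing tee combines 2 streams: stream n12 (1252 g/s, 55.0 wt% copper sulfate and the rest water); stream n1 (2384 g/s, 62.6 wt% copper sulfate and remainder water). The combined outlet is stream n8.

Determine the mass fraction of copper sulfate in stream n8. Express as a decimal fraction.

Total flow out = 1252 + 2384 = 3636 g/s.
copper sulfate in = 1252×0.550 + 2384×0.626 = 2181 g/s.
copper sulfate mass fraction in n8 = 2181/3636 = 0.600.

0.600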